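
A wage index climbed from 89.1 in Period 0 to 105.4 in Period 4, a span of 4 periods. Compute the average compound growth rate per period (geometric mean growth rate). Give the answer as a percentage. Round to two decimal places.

4.29%

Growth factor = (105.4/89.1)^(1/4) = (1.182941)^(1/4) = 1.042895
Growth rate = 1.042895 − 1 = 0.042895 = 4.2895%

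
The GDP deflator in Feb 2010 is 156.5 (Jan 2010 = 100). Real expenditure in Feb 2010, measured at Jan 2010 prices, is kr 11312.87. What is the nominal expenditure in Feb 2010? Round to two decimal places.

17704.64

Nominal = Real × (Index/100) = 11312.87 × (156.5/100)
        = 11312.87 × 1.565 = 17704.6416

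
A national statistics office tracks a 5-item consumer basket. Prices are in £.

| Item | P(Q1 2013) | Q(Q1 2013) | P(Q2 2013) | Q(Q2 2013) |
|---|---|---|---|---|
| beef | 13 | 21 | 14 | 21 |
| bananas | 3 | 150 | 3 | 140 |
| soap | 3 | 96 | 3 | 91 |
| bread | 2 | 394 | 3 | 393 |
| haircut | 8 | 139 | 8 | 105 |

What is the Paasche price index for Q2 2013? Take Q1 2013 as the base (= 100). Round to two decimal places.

Paasche price index uses current-period quantities as weights.
ΣP(Q2 2013)·Q(Q2 2013) = 14×21 + 3×140 + 3×91 + 3×393 + 8×105 = 294 + 420 + 273 + 1179 + 840 = 3006
ΣP(Q1 2013)·Q(Q2 2013) = 13×21 + 3×140 + 3×91 + 2×393 + 8×105 = 273 + 420 + 273 + 786 + 840 = 2592
Index = 3006 / 2592 × 100 = 115.9722

115.97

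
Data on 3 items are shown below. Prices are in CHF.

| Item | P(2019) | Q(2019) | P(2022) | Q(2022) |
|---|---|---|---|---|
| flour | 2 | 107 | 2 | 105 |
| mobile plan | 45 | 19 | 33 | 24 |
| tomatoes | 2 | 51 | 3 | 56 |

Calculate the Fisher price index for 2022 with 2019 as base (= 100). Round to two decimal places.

84.17

Laspeyres component (base-period weights):
ΣP(2022)Q(2019) = 2×107 + 33×19 + 3×51 = 214 + 627 + 153 = 994
ΣP(2019)Q(2019) = 2×107 + 45×19 + 2×51 = 214 + 855 + 102 = 1171
L = 994 / 1171 × 100 = 84.8847
Paasche component (current-period weights):
ΣP(2022)Q(2022) = 2×105 + 33×24 + 3×56 = 210 + 792 + 168 = 1170
ΣP(2019)Q(2022) = 2×105 + 45×24 + 2×56 = 210 + 1080 + 112 = 1402
P = 1170 / 1402 × 100 = 83.4522
Fisher = √(L × P) = √(84.8847 × 83.4522) = 84.1654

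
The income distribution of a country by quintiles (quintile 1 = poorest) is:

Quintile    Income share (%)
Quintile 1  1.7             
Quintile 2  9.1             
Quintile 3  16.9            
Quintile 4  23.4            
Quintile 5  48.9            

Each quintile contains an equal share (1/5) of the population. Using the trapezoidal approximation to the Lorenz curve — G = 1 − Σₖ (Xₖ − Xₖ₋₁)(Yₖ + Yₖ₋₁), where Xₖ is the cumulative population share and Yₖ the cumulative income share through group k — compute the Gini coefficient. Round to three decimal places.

0.435

Cumulative income shares Yₖ: 0.0170, 0.1080, 0.2770, 0.5110, 1.0000
Σ (Xₖ−Xₖ₋₁)(Yₖ+Yₖ₋₁) = (1/5)(0.0170+0.0000) + (1/5)(0.1080+0.0170) + (1/5)(0.2770+0.1080) + (1/5)(0.5110+0.2770) + (1/5)(1.0000+0.5110)
  = 0.0034 + 0.0250 + 0.0770 + 0.1576 + 0.3022 = 0.5652
G = 1 − 0.5652 = 0.4348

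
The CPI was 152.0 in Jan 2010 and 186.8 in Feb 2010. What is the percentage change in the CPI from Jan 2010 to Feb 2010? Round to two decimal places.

Change = (186.8 − 152.0) / 152.0 × 100
       = 34.8 / 152.0 × 100 = 22.8947%

22.89%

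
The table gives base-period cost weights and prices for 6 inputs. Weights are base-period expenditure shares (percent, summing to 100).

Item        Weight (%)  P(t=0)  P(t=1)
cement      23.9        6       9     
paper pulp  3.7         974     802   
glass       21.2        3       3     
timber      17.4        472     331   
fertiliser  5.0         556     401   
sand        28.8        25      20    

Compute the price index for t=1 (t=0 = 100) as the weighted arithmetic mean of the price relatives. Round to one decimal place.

98.9

cement: 23.9 × (9/6) = 23.9 × 1.500000 = 35.8500
paper pulp: 3.7 × (802/974) = 3.7 × 0.823409 = 3.0466
glass: 21.2 × (3/3) = 21.2 × 1.000000 = 21.2000
timber: 17.4 × (331/472) = 17.4 × 0.701271 = 12.2021
fertiliser: 5.0 × (401/556) = 5.0 × 0.721223 = 3.6061
sand: 28.8 × (20/25) = 28.8 × 0.800000 = 23.0400
Index = Σ wᵢ·(p₁ᵢ/p₀ᵢ) = 35.8500 + 3.0466 + 21.2000 + 12.2021 + 3.6061 + 23.0400 = 98.9448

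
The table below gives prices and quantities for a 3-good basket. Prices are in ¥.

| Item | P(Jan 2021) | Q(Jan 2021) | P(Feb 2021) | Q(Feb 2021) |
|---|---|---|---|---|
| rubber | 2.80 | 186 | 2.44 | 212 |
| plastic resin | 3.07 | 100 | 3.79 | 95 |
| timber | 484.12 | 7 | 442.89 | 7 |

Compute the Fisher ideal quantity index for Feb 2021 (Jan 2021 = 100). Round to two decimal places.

Laspeyres component (base-period weights):
ΣP(Jan 2021)Q(Feb 2021) = 2.80×212 + 3.07×95 + 484.12×7 = 593.6 + 291.65 + 3388.84 = 4274.09
ΣP(Jan 2021)Q(Jan 2021) = 2.80×186 + 3.07×100 + 484.12×7 = 520.8 + 307 + 3388.84 = 4216.64
L = 4274.09 / 4216.64 × 100 = 101.3625
Paasche component (current-period weights):
ΣP(Feb 2021)Q(Feb 2021) = 2.44×212 + 3.79×95 + 442.89×7 = 517.28 + 360.05 + 3100.23 = 3977.56
ΣP(Feb 2021)Q(Jan 2021) = 2.44×186 + 3.79×100 + 442.89×7 = 453.84 + 379 + 3100.23 = 3933.07
P = 3977.56 / 3933.07 × 100 = 101.1312
Fisher = √(L × P) = √(101.3625 × 101.1312) = 101.2468

101.25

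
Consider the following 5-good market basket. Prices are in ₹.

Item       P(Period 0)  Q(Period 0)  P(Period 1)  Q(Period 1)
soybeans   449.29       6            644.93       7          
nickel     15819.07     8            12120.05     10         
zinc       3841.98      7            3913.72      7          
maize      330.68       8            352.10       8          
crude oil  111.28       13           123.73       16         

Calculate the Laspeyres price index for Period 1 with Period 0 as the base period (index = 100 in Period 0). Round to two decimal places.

82.79

Laspeyres price index uses base-period quantities as weights.
ΣP(Period 1)·Q(Period 0) = 644.93×6 + 12120.05×8 + 3913.72×7 + 352.10×8 + 123.73×13 = 3869.58 + 96960.4 + 27396.04 + 2816.8 + 1608.49 = 132651.31
ΣP(Period 0)·Q(Period 0) = 449.29×6 + 15819.07×8 + 3841.98×7 + 330.68×8 + 111.28×13 = 2695.74 + 126552.56 + 26893.86 + 2645.44 + 1446.64 = 160234.24
Index = 132651.31 / 160234.24 × 100 = 82.7859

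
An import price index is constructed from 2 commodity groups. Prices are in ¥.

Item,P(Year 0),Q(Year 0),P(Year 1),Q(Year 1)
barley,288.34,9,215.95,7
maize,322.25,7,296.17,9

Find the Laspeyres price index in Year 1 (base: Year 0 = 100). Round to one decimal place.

82.8

Laspeyres price index uses base-period quantities as weights.
ΣP(Year 1)·Q(Year 0) = 215.95×9 + 296.17×7 = 1943.55 + 2073.19 = 4016.74
ΣP(Year 0)·Q(Year 0) = 288.34×9 + 322.25×7 = 2595.06 + 2255.75 = 4850.81
Index = 4016.74 / 4850.81 × 100 = 82.8056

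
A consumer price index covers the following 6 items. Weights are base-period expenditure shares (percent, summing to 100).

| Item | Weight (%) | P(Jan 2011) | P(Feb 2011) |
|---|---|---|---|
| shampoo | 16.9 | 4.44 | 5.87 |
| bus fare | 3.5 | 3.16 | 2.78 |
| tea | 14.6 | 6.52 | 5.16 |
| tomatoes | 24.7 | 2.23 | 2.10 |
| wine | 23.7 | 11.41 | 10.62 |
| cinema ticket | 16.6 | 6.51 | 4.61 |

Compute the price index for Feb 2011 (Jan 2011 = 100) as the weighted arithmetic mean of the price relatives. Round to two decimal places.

94.05

shampoo: 16.9 × (5.87/4.44) = 16.9 × 1.322072 = 22.3430
bus fare: 3.5 × (2.78/3.16) = 3.5 × 0.879747 = 3.0791
tea: 14.6 × (5.16/6.52) = 14.6 × 0.791411 = 11.5546
tomatoes: 24.7 × (2.10/2.23) = 24.7 × 0.941704 = 23.2601
wine: 23.7 × (10.62/11.41) = 23.7 × 0.930762 = 22.0591
cinema ticket: 16.6 × (4.61/6.51) = 16.6 × 0.708141 = 11.7551
Index = Σ wᵢ·(p₁ᵢ/p₀ᵢ) = 22.3430 + 3.0791 + 11.5546 + 23.2601 + 22.0591 + 11.7551 = 94.0510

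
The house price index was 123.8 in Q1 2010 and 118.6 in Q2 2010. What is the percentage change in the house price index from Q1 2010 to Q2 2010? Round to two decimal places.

-4.20%

Change = (118.6 − 123.8) / 123.8 × 100
       = -5.2 / 123.8 × 100 = -4.2003%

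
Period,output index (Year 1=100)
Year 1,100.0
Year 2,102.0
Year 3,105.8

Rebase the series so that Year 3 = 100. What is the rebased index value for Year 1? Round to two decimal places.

Rebased(Year 1) = 100.0 / 105.8 × 100 = 94.5180

94.52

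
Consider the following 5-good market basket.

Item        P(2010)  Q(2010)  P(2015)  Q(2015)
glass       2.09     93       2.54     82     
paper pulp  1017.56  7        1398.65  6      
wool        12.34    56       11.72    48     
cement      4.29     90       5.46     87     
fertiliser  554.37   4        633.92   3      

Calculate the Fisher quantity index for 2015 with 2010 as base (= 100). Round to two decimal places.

Laspeyres component (base-period weights):
ΣP(2010)Q(2015) = 2.09×82 + 1017.56×6 + 12.34×48 + 4.29×87 + 554.37×3 = 171.38 + 6105.36 + 592.32 + 373.23 + 1663.11 = 8905.4
ΣP(2010)Q(2010) = 2.09×93 + 1017.56×7 + 12.34×56 + 4.29×90 + 554.37×4 = 194.37 + 7122.92 + 691.04 + 386.1 + 2217.48 = 10611.91
L = 8905.4 / 10611.91 × 100 = 83.9189
Paasche component (current-period weights):
ΣP(2015)Q(2015) = 2.54×82 + 1398.65×6 + 11.72×48 + 5.46×87 + 633.92×3 = 208.28 + 8391.9 + 562.56 + 475.02 + 1901.76 = 11539.52
ΣP(2015)Q(2010) = 2.54×93 + 1398.65×7 + 11.72×56 + 5.46×90 + 633.92×4 = 236.22 + 9790.55 + 656.32 + 491.4 + 2535.68 = 13710.17
P = 11539.52 / 13710.17 × 100 = 84.1676
Fisher = √(L × P) = √(83.9189 × 84.1676) = 84.0432

84.04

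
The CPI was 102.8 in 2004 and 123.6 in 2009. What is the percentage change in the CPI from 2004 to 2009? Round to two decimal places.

Change = (123.6 − 102.8) / 102.8 × 100
       = 20.8 / 102.8 × 100 = 20.2335%

20.23%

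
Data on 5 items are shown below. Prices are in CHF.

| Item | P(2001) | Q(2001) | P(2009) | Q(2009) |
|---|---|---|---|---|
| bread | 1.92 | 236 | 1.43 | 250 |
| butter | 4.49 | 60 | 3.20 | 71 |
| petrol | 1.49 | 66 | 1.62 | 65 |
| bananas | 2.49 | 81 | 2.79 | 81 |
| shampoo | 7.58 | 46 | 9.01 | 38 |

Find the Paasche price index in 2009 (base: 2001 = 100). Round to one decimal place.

90.8

Paasche price index uses current-period quantities as weights.
ΣP(2009)·Q(2009) = 1.43×250 + 3.20×71 + 1.62×65 + 2.79×81 + 9.01×38 = 357.5 + 227.2 + 105.3 + 225.99 + 342.38 = 1258.37
ΣP(2001)·Q(2009) = 1.92×250 + 4.49×71 + 1.49×65 + 2.49×81 + 7.58×38 = 480 + 318.79 + 96.85 + 201.69 + 288.04 = 1385.37
Index = 1258.37 / 1385.37 × 100 = 90.8328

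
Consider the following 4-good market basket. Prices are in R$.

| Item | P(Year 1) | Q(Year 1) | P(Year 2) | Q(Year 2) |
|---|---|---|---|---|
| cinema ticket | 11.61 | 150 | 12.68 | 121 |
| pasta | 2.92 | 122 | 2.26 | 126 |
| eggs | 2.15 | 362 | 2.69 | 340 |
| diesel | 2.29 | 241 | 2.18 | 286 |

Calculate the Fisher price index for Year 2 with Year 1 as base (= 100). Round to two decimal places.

Laspeyres component (base-period weights):
ΣP(Year 2)Q(Year 1) = 12.68×150 + 2.26×122 + 2.69×362 + 2.18×241 = 1902 + 275.72 + 973.78 + 525.38 = 3676.88
ΣP(Year 1)Q(Year 1) = 11.61×150 + 2.92×122 + 2.15×362 + 2.29×241 = 1741.5 + 356.24 + 778.3 + 551.89 = 3427.93
L = 3676.88 / 3427.93 × 100 = 107.2624
Paasche component (current-period weights):
ΣP(Year 2)Q(Year 2) = 12.68×121 + 2.26×126 + 2.69×340 + 2.18×286 = 1534.28 + 284.76 + 914.6 + 623.48 = 3357.12
ΣP(Year 1)Q(Year 2) = 11.61×121 + 2.92×126 + 2.15×340 + 2.29×286 = 1404.81 + 367.92 + 731 + 654.94 = 3158.67
P = 3357.12 / 3158.67 × 100 = 106.2827
Fisher = √(L × P) = √(107.2624 × 106.2827) = 106.7714

106.77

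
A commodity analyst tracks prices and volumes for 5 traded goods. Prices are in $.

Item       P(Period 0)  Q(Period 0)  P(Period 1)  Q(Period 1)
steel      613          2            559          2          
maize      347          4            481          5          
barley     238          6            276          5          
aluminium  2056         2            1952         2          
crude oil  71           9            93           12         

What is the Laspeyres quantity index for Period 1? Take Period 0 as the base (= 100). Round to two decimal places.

103.66

Laspeyres quantity index uses base-period prices as weights.
ΣP(Period 0)·Q(Period 1) = 613×2 + 347×5 + 238×5 + 2056×2 + 71×12 = 1226 + 1735 + 1190 + 4112 + 852 = 9115
ΣP(Period 0)·Q(Period 0) = 613×2 + 347×4 + 238×6 + 2056×2 + 71×9 = 1226 + 1388 + 1428 + 4112 + 639 = 8793
Index = 9115 / 8793 × 100 = 103.6620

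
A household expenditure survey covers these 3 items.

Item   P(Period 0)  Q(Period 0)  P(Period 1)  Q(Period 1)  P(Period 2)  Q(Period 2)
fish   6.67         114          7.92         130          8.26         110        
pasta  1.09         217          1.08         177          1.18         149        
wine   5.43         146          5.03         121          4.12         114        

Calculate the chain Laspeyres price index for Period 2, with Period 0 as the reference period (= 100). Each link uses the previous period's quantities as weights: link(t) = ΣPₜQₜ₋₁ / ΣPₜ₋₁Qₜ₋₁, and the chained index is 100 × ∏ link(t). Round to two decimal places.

Link Period 0→Period 1:
ΣP(Period 1)Q(Period 0) = 7.92×114 + 1.08×217 + 5.03×146 = 902.88 + 234.36 + 734.38 = 1871.62
ΣP(Period 0)Q(Period 0) = 6.67×114 + 1.09×217 + 5.43×146 = 760.38 + 236.53 + 792.78 = 1789.69
link = 1871.62/1789.69 = 1.045779
Link Period 1→Period 2:
ΣP(Period 2)Q(Period 1) = 8.26×130 + 1.18×177 + 4.12×121 = 1073.8 + 208.86 + 498.52 = 1781.18
ΣP(Period 1)Q(Period 1) = 7.92×130 + 1.08×177 + 5.03×121 = 1029.6 + 191.16 + 608.63 = 1829.39
link = 1781.18/1829.39 = 0.973647
Chained index = 100 × 1.045779 × 0.973647 = 101.8219

101.82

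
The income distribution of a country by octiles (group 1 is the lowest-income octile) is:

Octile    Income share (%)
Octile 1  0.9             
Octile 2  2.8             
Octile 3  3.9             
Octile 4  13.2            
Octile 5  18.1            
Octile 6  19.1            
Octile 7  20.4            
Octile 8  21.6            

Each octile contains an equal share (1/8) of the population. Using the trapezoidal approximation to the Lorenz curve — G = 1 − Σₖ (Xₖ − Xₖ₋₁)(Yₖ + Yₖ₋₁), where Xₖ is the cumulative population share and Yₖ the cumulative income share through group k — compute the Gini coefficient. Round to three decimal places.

0.354

Cumulative income shares Yₖ: 0.0090, 0.0370, 0.0760, 0.2080, 0.3890, 0.5800, 0.7840, 1.0000
Σ (Xₖ−Xₖ₋₁)(Yₖ+Yₖ₋₁) = (1/8)(0.0090+0.0000) + (1/8)(0.0370+0.0090) + (1/8)(0.0760+0.0370) + (1/8)(0.2080+0.0760) + (1/8)(0.3890+0.2080) + (1/8)(0.5800+0.3890) + (1/8)(0.7840+0.5800) + (1/8)(1.0000+0.7840)
  = 0.0011 + 0.0057 + 0.0141 + 0.0355 + 0.0746 + 0.1211 + 0.1705 + 0.2230 = 0.6458
G = 1 − 0.6458 = 0.3542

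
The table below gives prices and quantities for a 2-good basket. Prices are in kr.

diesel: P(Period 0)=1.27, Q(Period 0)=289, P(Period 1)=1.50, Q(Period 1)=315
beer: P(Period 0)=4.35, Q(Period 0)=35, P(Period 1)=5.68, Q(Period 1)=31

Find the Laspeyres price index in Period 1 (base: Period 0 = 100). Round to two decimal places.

Laspeyres price index uses base-period quantities as weights.
ΣP(Period 1)·Q(Period 0) = 1.50×289 + 5.68×35 = 433.5 + 198.8 = 632.3
ΣP(Period 0)·Q(Period 0) = 1.27×289 + 4.35×35 = 367.03 + 152.25 = 519.28
Index = 632.3 / 519.28 × 100 = 121.7648

121.76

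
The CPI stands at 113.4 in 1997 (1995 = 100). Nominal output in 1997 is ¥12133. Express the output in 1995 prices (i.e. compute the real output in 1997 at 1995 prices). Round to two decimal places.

10699.29

Real = Nominal ÷ (Index/100) = 12133 ÷ (113.4/100)
     = 12133 ÷ 1.134 = 10699.2945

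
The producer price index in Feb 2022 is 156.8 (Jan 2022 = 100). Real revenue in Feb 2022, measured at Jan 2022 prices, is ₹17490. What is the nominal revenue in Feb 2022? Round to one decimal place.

27424.3

Nominal = Real × (Index/100) = 17490 × (156.8/100)
        = 17490 × 1.568 = 27424.3200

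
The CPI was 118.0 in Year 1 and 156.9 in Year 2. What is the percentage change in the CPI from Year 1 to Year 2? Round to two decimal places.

Change = (156.9 − 118.0) / 118.0 × 100
       = 38.9 / 118.0 × 100 = 32.9661%

32.97%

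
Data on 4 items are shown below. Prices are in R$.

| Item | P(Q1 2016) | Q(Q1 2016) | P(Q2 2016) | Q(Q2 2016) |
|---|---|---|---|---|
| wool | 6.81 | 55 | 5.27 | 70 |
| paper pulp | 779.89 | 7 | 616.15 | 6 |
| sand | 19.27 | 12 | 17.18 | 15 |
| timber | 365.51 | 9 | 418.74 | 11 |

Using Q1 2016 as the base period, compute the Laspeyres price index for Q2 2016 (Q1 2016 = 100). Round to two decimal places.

91.70

Laspeyres price index uses base-period quantities as weights.
ΣP(Q2 2016)·Q(Q1 2016) = 5.27×55 + 616.15×7 + 17.18×12 + 418.74×9 = 289.85 + 4313.05 + 206.16 + 3768.66 = 8577.72
ΣP(Q1 2016)·Q(Q1 2016) = 6.81×55 + 779.89×7 + 19.27×12 + 365.51×9 = 374.55 + 5459.23 + 231.24 + 3289.59 = 9354.61
Index = 8577.72 / 9354.61 × 100 = 91.6951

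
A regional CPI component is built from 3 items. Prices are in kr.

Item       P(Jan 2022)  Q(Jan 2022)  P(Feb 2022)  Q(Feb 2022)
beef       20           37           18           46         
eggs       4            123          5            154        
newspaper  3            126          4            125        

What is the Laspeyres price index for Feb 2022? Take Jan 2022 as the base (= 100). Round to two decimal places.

Laspeyres price index uses base-period quantities as weights.
ΣP(Feb 2022)·Q(Jan 2022) = 18×37 + 5×123 + 4×126 = 666 + 615 + 504 = 1785
ΣP(Jan 2022)·Q(Jan 2022) = 20×37 + 4×123 + 3×126 = 740 + 492 + 378 = 1610
Index = 1785 / 1610 × 100 = 110.8696

110.87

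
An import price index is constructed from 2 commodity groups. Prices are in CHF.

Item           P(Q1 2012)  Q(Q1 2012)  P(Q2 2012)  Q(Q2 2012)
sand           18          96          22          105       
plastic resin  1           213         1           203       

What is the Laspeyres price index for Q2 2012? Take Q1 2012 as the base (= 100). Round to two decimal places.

Laspeyres price index uses base-period quantities as weights.
ΣP(Q2 2012)·Q(Q1 2012) = 22×96 + 1×213 = 2112 + 213 = 2325
ΣP(Q1 2012)·Q(Q1 2012) = 18×96 + 1×213 = 1728 + 213 = 1941
Index = 2325 / 1941 × 100 = 119.7836

119.78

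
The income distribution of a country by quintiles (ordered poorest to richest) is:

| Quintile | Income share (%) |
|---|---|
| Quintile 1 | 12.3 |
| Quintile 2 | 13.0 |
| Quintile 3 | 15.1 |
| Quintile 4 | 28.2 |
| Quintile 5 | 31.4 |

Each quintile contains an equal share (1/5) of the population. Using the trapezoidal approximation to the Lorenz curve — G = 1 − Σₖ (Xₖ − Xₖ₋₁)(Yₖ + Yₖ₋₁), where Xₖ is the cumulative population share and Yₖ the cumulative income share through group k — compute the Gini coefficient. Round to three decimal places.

0.214

Cumulative income shares Yₖ: 0.1230, 0.2530, 0.4040, 0.6860, 1.0000
Σ (Xₖ−Xₖ₋₁)(Yₖ+Yₖ₋₁) = (1/5)(0.1230+0.0000) + (1/5)(0.2530+0.1230) + (1/5)(0.4040+0.2530) + (1/5)(0.6860+0.4040) + (1/5)(1.0000+0.6860)
  = 0.0246 + 0.0752 + 0.1314 + 0.2180 + 0.3372 = 0.7864
G = 1 − 0.7864 = 0.2136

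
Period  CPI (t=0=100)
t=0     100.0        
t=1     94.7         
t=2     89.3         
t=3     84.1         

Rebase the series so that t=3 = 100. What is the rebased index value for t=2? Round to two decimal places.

106.18

Rebased(t=2) = 89.3 / 84.1 × 100 = 106.1831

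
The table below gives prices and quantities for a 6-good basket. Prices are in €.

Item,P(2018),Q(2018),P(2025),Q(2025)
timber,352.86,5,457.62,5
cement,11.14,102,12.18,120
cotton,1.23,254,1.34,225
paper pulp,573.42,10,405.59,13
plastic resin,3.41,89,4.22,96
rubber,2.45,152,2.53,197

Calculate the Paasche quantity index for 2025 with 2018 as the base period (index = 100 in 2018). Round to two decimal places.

Paasche quantity index uses current-period prices as weights.
ΣP(2025)·Q(2025) = 457.62×5 + 12.18×120 + 1.34×225 + 405.59×13 + 4.22×96 + 2.53×197 = 2288.1 + 1461.6 + 301.5 + 5272.67 + 405.12 + 498.41 = 10227.4
ΣP(2025)·Q(2018) = 457.62×5 + 12.18×102 + 1.34×254 + 405.59×10 + 4.22×89 + 2.53×152 = 2288.1 + 1242.36 + 340.36 + 4055.9 + 375.58 + 384.56 = 8686.86
Index = 10227.4 / 8686.86 × 100 = 117.7341

117.73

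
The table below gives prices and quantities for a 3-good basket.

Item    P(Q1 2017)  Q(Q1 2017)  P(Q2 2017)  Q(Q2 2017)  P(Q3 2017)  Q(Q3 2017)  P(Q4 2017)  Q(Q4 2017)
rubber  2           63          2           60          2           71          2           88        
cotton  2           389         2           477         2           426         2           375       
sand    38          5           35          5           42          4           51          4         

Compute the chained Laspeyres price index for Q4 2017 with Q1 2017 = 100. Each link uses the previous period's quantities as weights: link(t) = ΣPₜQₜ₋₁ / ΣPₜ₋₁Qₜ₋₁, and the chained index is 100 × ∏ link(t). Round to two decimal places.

104.53

Link Q1 2017→Q2 2017:
ΣP(Q2 2017)Q(Q1 2017) = 2×63 + 2×389 + 35×5 = 126 + 778 + 175 = 1079
ΣP(Q1 2017)Q(Q1 2017) = 2×63 + 2×389 + 38×5 = 126 + 778 + 190 = 1094
link = 1079/1094 = 0.986289
Link Q2 2017→Q3 2017:
ΣP(Q3 2017)Q(Q2 2017) = 2×60 + 2×477 + 42×5 = 120 + 954 + 210 = 1284
ΣP(Q2 2017)Q(Q2 2017) = 2×60 + 2×477 + 35×5 = 120 + 954 + 175 = 1249
link = 1284/1249 = 1.028022
Link Q3 2017→Q4 2017:
ΣP(Q4 2017)Q(Q3 2017) = 2×71 + 2×426 + 51×4 = 142 + 852 + 204 = 1198
ΣP(Q3 2017)Q(Q3 2017) = 2×71 + 2×426 + 42×4 = 142 + 852 + 168 = 1162
link = 1198/1162 = 1.030981
Chained index = 100 × 0.986289 × 1.028022 × 1.030981 = 104.5340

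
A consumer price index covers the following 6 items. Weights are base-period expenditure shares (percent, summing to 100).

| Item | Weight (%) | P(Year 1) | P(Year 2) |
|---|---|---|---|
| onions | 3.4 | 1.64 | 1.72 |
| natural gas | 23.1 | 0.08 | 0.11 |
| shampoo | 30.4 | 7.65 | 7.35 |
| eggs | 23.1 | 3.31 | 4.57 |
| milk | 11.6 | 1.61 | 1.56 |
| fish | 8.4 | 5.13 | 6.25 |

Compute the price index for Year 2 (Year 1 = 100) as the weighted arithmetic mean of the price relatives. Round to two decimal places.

117.90

onions: 3.4 × (1.72/1.64) = 3.4 × 1.048780 = 3.5659
natural gas: 23.1 × (0.11/0.08) = 23.1 × 1.375000 = 31.7625
shampoo: 30.4 × (7.35/7.65) = 30.4 × 0.960784 = 29.2078
eggs: 23.1 × (4.57/3.31) = 23.1 × 1.380665 = 31.8934
milk: 11.6 × (1.56/1.61) = 11.6 × 0.968944 = 11.2398
fish: 8.4 × (6.25/5.13) = 8.4 × 1.218324 = 10.2339
Index = Σ wᵢ·(p₁ᵢ/p₀ᵢ) = 3.5659 + 31.7625 + 29.2078 + 31.8934 + 11.2398 + 10.2339 = 117.9032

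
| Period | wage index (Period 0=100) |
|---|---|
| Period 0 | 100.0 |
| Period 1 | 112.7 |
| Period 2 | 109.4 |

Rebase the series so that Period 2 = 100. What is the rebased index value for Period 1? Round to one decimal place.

Rebased(Period 1) = 112.7 / 109.4 × 100 = 103.0165

103.0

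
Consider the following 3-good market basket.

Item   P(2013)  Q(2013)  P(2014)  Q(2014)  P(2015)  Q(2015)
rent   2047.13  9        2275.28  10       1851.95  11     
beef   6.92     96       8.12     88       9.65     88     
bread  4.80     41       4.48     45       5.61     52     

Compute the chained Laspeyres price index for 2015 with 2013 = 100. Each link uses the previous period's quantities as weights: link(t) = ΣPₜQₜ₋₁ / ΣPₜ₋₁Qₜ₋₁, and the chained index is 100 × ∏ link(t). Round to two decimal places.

Link 2013→2014:
ΣP(2014)Q(2013) = 2275.28×9 + 8.12×96 + 4.48×41 = 20477.52 + 779.52 + 183.68 = 21440.72
ΣP(2013)Q(2013) = 2047.13×9 + 6.92×96 + 4.80×41 = 18424.17 + 664.32 + 196.8 = 19285.29
link = 21440.72/19285.29 = 1.111765
Link 2014→2015:
ΣP(2015)Q(2014) = 1851.95×10 + 9.65×88 + 5.61×45 = 18519.5 + 849.2 + 252.45 = 19621.15
ΣP(2014)Q(2014) = 2275.28×10 + 8.12×88 + 4.48×45 = 22752.8 + 714.56 + 201.6 = 23668.96
link = 19621.15/23668.96 = 0.828982
Chained index = 100 × 1.111765 × 0.828982 = 92.1634

92.16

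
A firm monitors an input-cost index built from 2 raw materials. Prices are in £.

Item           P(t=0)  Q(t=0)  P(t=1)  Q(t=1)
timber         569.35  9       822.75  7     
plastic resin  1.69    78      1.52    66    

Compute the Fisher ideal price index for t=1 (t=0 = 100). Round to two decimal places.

143.08

Laspeyres component (base-period weights):
ΣP(t=1)Q(t=0) = 822.75×9 + 1.52×78 = 7404.75 + 118.56 = 7523.31
ΣP(t=0)Q(t=0) = 569.35×9 + 1.69×78 = 5124.15 + 131.82 = 5255.97
L = 7523.31 / 5255.97 × 100 = 143.1384
Paasche component (current-period weights):
ΣP(t=1)Q(t=1) = 822.75×7 + 1.52×66 = 5759.25 + 100.32 = 5859.57
ΣP(t=0)Q(t=1) = 569.35×7 + 1.69×66 = 3985.45 + 111.54 = 4096.99
P = 5859.57 / 4096.99 × 100 = 143.0213
Fisher = √(L × P) = √(143.1384 × 143.0213) = 143.0798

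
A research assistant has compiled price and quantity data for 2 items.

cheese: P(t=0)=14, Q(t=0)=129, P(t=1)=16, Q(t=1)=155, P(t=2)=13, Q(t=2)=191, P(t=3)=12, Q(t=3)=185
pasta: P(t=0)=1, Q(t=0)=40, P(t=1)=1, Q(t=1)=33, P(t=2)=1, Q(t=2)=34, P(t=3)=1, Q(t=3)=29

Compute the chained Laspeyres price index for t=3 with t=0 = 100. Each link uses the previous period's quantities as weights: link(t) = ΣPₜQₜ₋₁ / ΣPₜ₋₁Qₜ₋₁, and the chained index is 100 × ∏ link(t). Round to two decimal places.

Link t=0→t=1:
ΣP(t=1)Q(t=0) = 16×129 + 1×40 = 2064 + 40 = 2104
ΣP(t=0)Q(t=0) = 14×129 + 1×40 = 1806 + 40 = 1846
link = 2104/1846 = 1.139762
Link t=1→t=2:
ΣP(t=2)Q(t=1) = 13×155 + 1×33 = 2015 + 33 = 2048
ΣP(t=1)Q(t=1) = 16×155 + 1×33 = 2480 + 33 = 2513
link = 2048/2513 = 0.814962
Link t=2→t=3:
ΣP(t=3)Q(t=2) = 12×191 + 1×34 = 2292 + 34 = 2326
ΣP(t=2)Q(t=2) = 13×191 + 1×34 = 2483 + 34 = 2517
link = 2326/2517 = 0.924116
Chained index = 100 × 1.139762 × 0.814962 × 0.924116 = 85.8377

85.84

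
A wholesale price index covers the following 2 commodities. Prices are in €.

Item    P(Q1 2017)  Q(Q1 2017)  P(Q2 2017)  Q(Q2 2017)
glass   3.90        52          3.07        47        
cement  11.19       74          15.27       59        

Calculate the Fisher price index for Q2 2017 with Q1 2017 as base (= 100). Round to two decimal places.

124.51

Laspeyres component (base-period weights):
ΣP(Q2 2017)Q(Q1 2017) = 3.07×52 + 15.27×74 = 159.64 + 1129.98 = 1289.62
ΣP(Q1 2017)Q(Q1 2017) = 3.90×52 + 11.19×74 = 202.8 + 828.06 = 1030.86
L = 1289.62 / 1030.86 × 100 = 125.1014
Paasche component (current-period weights):
ΣP(Q2 2017)Q(Q2 2017) = 3.07×47 + 15.27×59 = 144.29 + 900.93 = 1045.22
ΣP(Q1 2017)Q(Q2 2017) = 3.90×47 + 11.19×59 = 183.3 + 660.21 = 843.51
P = 1045.22 / 843.51 × 100 = 123.9132
Fisher = √(L × P) = √(125.1014 × 123.9132) = 124.5059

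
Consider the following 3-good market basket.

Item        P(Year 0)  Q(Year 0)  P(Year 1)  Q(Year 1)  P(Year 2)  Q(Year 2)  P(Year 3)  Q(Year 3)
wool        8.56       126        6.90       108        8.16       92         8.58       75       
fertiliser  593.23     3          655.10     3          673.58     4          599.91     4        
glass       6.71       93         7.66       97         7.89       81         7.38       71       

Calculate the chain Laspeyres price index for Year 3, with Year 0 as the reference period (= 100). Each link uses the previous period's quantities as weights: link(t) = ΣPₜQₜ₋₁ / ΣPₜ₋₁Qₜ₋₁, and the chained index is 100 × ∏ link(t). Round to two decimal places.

Link Year 0→Year 1:
ΣP(Year 1)Q(Year 0) = 6.90×126 + 655.10×3 + 7.66×93 = 869.4 + 1965.3 + 712.38 = 3547.08
ΣP(Year 0)Q(Year 0) = 8.56×126 + 593.23×3 + 6.71×93 = 1078.56 + 1779.69 + 624.03 = 3482.28
link = 3547.08/3482.28 = 1.018608
Link Year 1→Year 2:
ΣP(Year 2)Q(Year 1) = 8.16×108 + 673.58×3 + 7.89×97 = 881.28 + 2020.74 + 765.33 = 3667.35
ΣP(Year 1)Q(Year 1) = 6.90×108 + 655.10×3 + 7.66×97 = 745.2 + 1965.3 + 743.02 = 3453.52
link = 3667.35/3453.52 = 1.061917
Link Year 2→Year 3:
ΣP(Year 3)Q(Year 2) = 8.58×92 + 599.91×4 + 7.38×81 = 789.36 + 2399.64 + 597.78 = 3786.78
ΣP(Year 2)Q(Year 2) = 8.16×92 + 673.58×4 + 7.89×81 = 750.72 + 2694.32 + 639.09 = 4084.13
link = 3786.78/4084.13 = 0.927194
Chained index = 100 × 1.018608 × 1.061917 × 0.927194 = 100.2924

100.29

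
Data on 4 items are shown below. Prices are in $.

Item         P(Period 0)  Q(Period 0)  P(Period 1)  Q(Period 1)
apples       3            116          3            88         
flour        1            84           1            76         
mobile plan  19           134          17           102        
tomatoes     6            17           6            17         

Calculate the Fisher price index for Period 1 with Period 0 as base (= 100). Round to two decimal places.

Laspeyres component (base-period weights):
ΣP(Period 1)Q(Period 0) = 3×116 + 1×84 + 17×134 + 6×17 = 348 + 84 + 2278 + 102 = 2812
ΣP(Period 0)Q(Period 0) = 3×116 + 1×84 + 19×134 + 6×17 = 348 + 84 + 2546 + 102 = 3080
L = 2812 / 3080 × 100 = 91.2987
Paasche component (current-period weights):
ΣP(Period 1)Q(Period 1) = 3×88 + 1×76 + 17×102 + 6×17 = 264 + 76 + 1734 + 102 = 2176
ΣP(Period 0)Q(Period 1) = 3×88 + 1×76 + 19×102 + 6×17 = 264 + 76 + 1938 + 102 = 2380
P = 2176 / 2380 × 100 = 91.4286
Fisher = √(L × P) = √(91.2987 × 91.4286) = 91.3636

91.36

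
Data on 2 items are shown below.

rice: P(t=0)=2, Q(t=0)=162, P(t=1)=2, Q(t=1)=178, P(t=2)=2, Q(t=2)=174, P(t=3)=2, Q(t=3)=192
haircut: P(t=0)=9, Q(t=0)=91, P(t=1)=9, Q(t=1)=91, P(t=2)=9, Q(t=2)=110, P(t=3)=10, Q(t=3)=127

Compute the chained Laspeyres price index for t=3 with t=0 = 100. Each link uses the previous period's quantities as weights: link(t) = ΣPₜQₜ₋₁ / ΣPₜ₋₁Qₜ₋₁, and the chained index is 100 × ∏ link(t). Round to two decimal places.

Link t=0→t=1:
ΣP(t=1)Q(t=0) = 2×162 + 9×91 = 324 + 819 = 1143
ΣP(t=0)Q(t=0) = 2×162 + 9×91 = 324 + 819 = 1143
link = 1143/1143 = 1.000000
Link t=1→t=2:
ΣP(t=2)Q(t=1) = 2×178 + 9×91 = 356 + 819 = 1175
ΣP(t=1)Q(t=1) = 2×178 + 9×91 = 356 + 819 = 1175
link = 1175/1175 = 1.000000
Link t=2→t=3:
ΣP(t=3)Q(t=2) = 2×174 + 10×110 = 348 + 1100 = 1448
ΣP(t=2)Q(t=2) = 2×174 + 9×110 = 348 + 990 = 1338
link = 1448/1338 = 1.082212
Chained index = 100 × 1.000000 × 1.000000 × 1.082212 = 108.2212

108.22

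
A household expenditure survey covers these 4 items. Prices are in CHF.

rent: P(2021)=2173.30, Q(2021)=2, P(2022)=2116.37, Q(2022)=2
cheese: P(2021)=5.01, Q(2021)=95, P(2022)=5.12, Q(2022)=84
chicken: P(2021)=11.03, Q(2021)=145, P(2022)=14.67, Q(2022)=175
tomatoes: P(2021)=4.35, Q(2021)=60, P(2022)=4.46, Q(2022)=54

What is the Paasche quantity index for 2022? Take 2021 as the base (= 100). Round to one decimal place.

105.0

Paasche quantity index uses current-period prices as weights.
ΣP(2022)·Q(2022) = 2116.37×2 + 5.12×84 + 14.67×175 + 4.46×54 = 4232.74 + 430.08 + 2567.25 + 240.84 = 7470.91
ΣP(2022)·Q(2021) = 2116.37×2 + 5.12×95 + 14.67×145 + 4.46×60 = 4232.74 + 486.4 + 2127.15 + 267.6 = 7113.89
Index = 7470.91 / 7113.89 × 100 = 105.0186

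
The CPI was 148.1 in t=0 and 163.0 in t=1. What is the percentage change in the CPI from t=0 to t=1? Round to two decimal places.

Change = (163.0 − 148.1) / 148.1 × 100
       = 14.9 / 148.1 × 100 = 10.0608%

10.06%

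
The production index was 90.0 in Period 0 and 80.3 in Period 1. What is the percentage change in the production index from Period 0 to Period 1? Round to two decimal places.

Change = (80.3 − 90.0) / 90.0 × 100
       = -9.7 / 90.0 × 100 = -10.7778%

-10.78%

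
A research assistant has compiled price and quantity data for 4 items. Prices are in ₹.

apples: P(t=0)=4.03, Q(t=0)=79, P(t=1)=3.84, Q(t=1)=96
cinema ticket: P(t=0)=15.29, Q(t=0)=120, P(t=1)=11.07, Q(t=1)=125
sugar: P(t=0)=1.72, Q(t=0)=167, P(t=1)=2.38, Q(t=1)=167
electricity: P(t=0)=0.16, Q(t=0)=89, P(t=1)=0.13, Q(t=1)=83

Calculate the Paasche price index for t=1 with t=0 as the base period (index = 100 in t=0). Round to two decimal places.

Paasche price index uses current-period quantities as weights.
ΣP(t=1)·Q(t=1) = 3.84×96 + 11.07×125 + 2.38×167 + 0.13×83 = 368.64 + 1383.75 + 397.46 + 10.79 = 2160.64
ΣP(t=0)·Q(t=1) = 4.03×96 + 15.29×125 + 1.72×167 + 0.16×83 = 386.88 + 1911.25 + 287.24 + 13.28 = 2598.65
Index = 2160.64 / 2598.65 × 100 = 83.1447

83.14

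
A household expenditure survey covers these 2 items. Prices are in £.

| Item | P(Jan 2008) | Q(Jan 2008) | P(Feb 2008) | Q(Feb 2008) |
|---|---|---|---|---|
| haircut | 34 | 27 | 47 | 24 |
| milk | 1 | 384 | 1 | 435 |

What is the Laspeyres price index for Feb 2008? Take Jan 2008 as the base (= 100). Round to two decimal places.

126.96

Laspeyres price index uses base-period quantities as weights.
ΣP(Feb 2008)·Q(Jan 2008) = 47×27 + 1×384 = 1269 + 384 = 1653
ΣP(Jan 2008)·Q(Jan 2008) = 34×27 + 1×384 = 918 + 384 = 1302
Index = 1653 / 1302 × 100 = 126.9585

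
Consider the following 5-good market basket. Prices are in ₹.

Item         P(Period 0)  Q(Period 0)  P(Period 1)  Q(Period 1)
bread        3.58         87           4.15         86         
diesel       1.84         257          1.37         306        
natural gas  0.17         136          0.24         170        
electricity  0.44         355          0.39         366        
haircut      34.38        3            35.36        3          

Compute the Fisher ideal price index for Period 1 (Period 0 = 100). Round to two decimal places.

92.19

Laspeyres component (base-period weights):
ΣP(Period 1)Q(Period 0) = 4.15×87 + 1.37×257 + 0.24×136 + 0.39×355 + 35.36×3 = 361.05 + 352.09 + 32.64 + 138.45 + 106.08 = 990.31
ΣP(Period 0)Q(Period 0) = 3.58×87 + 1.84×257 + 0.17×136 + 0.44×355 + 34.38×3 = 311.46 + 472.88 + 23.12 + 156.2 + 103.14 = 1066.8
L = 990.31 / 1066.8 × 100 = 92.8300
Paasche component (current-period weights):
ΣP(Period 1)Q(Period 1) = 4.15×86 + 1.37×306 + 0.24×170 + 0.39×366 + 35.36×3 = 356.9 + 419.22 + 40.8 + 142.74 + 106.08 = 1065.74
ΣP(Period 0)Q(Period 1) = 3.58×86 + 1.84×306 + 0.17×170 + 0.44×366 + 34.38×3 = 307.88 + 563.04 + 28.9 + 161.04 + 103.14 = 1164
P = 1065.74 / 1164 × 100 = 91.5584
Fisher = √(L × P) = √(92.8300 × 91.5584) = 92.1920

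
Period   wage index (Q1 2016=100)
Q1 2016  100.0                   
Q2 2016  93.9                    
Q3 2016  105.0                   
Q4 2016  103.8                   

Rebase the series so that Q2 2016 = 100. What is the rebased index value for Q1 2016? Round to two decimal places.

106.50

Rebased(Q1 2016) = 100.0 / 93.9 × 100 = 106.4963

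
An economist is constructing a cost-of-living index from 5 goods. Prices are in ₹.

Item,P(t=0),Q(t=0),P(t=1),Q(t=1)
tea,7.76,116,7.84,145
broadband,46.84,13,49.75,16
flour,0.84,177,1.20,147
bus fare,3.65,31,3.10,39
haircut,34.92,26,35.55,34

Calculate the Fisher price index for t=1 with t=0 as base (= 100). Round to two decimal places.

103.72

Laspeyres component (base-period weights):
ΣP(t=1)Q(t=0) = 7.84×116 + 49.75×13 + 1.20×177 + 3.10×31 + 35.55×26 = 909.44 + 646.75 + 212.4 + 96.1 + 924.3 = 2788.99
ΣP(t=0)Q(t=0) = 7.76×116 + 46.84×13 + 0.84×177 + 3.65×31 + 34.92×26 = 900.16 + 608.92 + 148.68 + 113.15 + 907.92 = 2678.83
L = 2788.99 / 2678.83 × 100 = 104.1122
Paasche component (current-period weights):
ΣP(t=1)Q(t=1) = 7.84×145 + 49.75×16 + 1.20×147 + 3.10×39 + 35.55×34 = 1136.8 + 796 + 176.4 + 120.9 + 1208.7 = 3438.8
ΣP(t=0)Q(t=1) = 7.76×145 + 46.84×16 + 0.84×147 + 3.65×39 + 34.92×34 = 1125.2 + 749.44 + 123.48 + 142.35 + 1187.28 = 3327.75
P = 3438.8 / 3327.75 × 100 = 103.3371
Fisher = √(L × P) = √(104.1122 × 103.3371) = 103.7239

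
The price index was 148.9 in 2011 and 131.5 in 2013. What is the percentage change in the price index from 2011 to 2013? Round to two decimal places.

-11.69%

Change = (131.5 − 148.9) / 148.9 × 100
       = -17.4 / 148.9 × 100 = -11.6857%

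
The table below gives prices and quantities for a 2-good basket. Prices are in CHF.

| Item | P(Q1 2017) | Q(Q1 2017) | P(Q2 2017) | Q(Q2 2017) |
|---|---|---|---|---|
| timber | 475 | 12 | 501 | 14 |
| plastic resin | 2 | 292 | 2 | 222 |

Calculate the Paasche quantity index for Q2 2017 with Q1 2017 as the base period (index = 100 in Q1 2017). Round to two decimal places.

Paasche quantity index uses current-period prices as weights.
ΣP(Q2 2017)·Q(Q2 2017) = 501×14 + 2×222 = 7014 + 444 = 7458
ΣP(Q2 2017)·Q(Q1 2017) = 501×12 + 2×292 = 6012 + 584 = 6596
Index = 7458 / 6596 × 100 = 113.0685

113.07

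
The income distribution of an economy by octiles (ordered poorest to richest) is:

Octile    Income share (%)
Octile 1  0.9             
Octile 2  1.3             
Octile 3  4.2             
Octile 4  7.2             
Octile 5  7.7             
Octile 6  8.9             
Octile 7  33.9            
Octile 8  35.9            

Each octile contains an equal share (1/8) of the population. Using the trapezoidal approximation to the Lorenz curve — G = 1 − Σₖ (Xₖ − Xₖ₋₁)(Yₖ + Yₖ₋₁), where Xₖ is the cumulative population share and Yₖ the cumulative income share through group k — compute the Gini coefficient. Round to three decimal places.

Cumulative income shares Yₖ: 0.0090, 0.0220, 0.0640, 0.1360, 0.2130, 0.3020, 0.6410, 1.0000
Σ (Xₖ−Xₖ₋₁)(Yₖ+Yₖ₋₁) = (1/8)(0.0090+0.0000) + (1/8)(0.0220+0.0090) + (1/8)(0.0640+0.0220) + (1/8)(0.1360+0.0640) + (1/8)(0.2130+0.1360) + (1/8)(0.3020+0.2130) + (1/8)(0.6410+0.3020) + (1/8)(1.0000+0.6410)
  = 0.0011 + 0.0039 + 0.0108 + 0.0250 + 0.0436 + 0.0644 + 0.1179 + 0.2051 = 0.4718
G = 1 − 0.4718 = 0.5282

0.528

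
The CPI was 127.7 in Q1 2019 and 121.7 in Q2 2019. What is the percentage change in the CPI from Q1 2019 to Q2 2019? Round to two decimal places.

Change = (121.7 − 127.7) / 127.7 × 100
       = -6.0 / 127.7 × 100 = -4.6985%

-4.70%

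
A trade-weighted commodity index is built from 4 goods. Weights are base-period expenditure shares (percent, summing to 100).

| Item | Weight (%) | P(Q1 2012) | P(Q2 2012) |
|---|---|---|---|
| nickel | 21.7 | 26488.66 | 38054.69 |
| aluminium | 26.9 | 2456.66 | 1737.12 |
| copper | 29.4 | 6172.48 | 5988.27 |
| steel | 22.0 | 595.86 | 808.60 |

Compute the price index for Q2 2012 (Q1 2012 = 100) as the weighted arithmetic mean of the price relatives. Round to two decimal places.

nickel: 21.7 × (38054.69/26488.66) = 21.7 × 1.436641 = 31.1751
aluminium: 26.9 × (1737.12/2456.66) = 26.9 × 0.707106 = 19.0212
copper: 29.4 × (5988.27/6172.48) = 29.4 × 0.970156 = 28.5226
steel: 22.0 × (808.60/595.86) = 22.0 × 1.357030 = 29.8547
Index = Σ wᵢ·(p₁ᵢ/p₀ᵢ) = 31.1751 + 19.0212 + 28.5226 + 29.8547 = 108.5735

108.57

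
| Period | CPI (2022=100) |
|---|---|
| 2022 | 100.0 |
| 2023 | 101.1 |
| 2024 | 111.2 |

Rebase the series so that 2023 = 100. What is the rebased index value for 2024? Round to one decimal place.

Rebased(2024) = 111.2 / 101.1 × 100 = 109.9901

110.0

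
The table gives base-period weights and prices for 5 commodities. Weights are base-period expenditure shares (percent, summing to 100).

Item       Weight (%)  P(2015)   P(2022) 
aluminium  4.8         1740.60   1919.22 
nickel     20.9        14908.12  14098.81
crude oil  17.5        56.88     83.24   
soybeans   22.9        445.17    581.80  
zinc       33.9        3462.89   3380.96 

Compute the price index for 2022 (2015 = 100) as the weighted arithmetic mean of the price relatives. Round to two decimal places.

aluminium: 4.8 × (1919.22/1740.60) = 4.8 × 1.102620 = 5.2926
nickel: 20.9 × (14098.81/14908.12) = 20.9 × 0.945713 = 19.7654
crude oil: 17.5 × (83.24/56.88) = 17.5 × 1.463432 = 25.6101
soybeans: 22.9 × (581.80/445.17) = 22.9 × 1.306916 = 29.9284
zinc: 33.9 × (3380.96/3462.89) = 33.9 × 0.976341 = 33.0979
Index = Σ wᵢ·(p₁ᵢ/p₀ᵢ) = 5.2926 + 19.7654 + 25.6101 + 29.9284 + 33.0979 = 113.6944

113.69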